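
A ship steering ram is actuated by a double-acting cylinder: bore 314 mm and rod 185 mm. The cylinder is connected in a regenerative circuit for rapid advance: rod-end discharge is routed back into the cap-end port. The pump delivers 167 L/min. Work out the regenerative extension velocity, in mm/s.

In regeneration the rod-end outflow joins the pump flow into the cap end, so the net volume the pump must supply per unit advance equals the rod cross-section area.
Rod cross-section A_rod = π/4 × (185 mm)² = 26880 mm^2
v = Q_pump / A_rod

v ≈ 104 mm/s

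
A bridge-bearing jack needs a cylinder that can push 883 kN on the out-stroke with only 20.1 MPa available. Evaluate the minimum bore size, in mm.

D ≈ 237 mm

Extension force acts on the full piston face: F = P × (π/4)D².
D = √(4F / (πP)) = √(4 × 883 kN / (π × 20.1 MPa))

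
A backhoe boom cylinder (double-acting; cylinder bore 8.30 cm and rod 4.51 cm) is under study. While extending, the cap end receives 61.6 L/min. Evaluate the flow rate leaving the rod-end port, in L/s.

Cap-side area A_cap = π/4 × (8.30 cm)² = 54.11 cm^2
Rod-side annular area A_ann = π/4 × (8.30² − 4.51²) = 38.13 cm^2
Piston speed v = Q_in/A_cap; rod-end outflow Q_out = v × A_ann = Q_in × A_ann/A_cap.

Q_out ≈ 0.724 L/s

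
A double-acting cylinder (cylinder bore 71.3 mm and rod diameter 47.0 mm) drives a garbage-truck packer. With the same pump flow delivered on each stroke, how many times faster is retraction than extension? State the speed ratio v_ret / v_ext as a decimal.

Cap-side area A_cap = π/4 × (71.3 mm)² = 3993 mm^2
Rod-side annular area A_ann = π/4 × (71.3² − 47.0²) = 2258 mm^2
For equal Q, v ∝ 1/A, so v_ret/v_ext = A_cap/A_ann.

v_ret/v_ext ≈ 1.77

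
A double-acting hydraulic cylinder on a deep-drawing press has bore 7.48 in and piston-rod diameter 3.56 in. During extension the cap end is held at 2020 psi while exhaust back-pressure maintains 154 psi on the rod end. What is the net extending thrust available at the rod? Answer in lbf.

F ≈ 83500 lbf

Cap-side area A_cap = π/4 × (7.48 in)² = 43.94 in^2
Rod-side annular area A_ann = π/4 × (7.48² − 3.56²) = 33.99 in^2
Net thrust = P_cap·A_cap − P_rod·A_ann = 88770 lbf − 5234 lbf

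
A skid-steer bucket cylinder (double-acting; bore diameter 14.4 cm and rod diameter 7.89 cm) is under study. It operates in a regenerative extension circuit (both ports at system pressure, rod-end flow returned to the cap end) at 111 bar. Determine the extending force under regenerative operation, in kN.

F ≈ 54.3 kN

With equal pressure on both faces, forces on the annular region cancel; the net push is pressure × rod cross-section.
Rod cross-section A_rod = π/4 × (7.89 cm)² = 48.89 cm^2
F = P × A_rod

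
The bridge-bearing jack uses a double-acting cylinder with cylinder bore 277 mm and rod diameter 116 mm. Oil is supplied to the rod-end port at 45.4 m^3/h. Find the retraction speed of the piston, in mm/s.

v ≈ 254 mm/s

Rod-side annular area A_ann = π/4 × (277² − 116²) = 49690 mm^2
Flow into the rod-end port fills the annular volume.
v = Q / A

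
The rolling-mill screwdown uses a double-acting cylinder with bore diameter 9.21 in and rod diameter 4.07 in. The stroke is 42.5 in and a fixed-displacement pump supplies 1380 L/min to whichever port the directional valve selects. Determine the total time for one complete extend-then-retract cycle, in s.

Cap-side area A_cap = π/4 × (9.21 in)² = 66.62 in^2
Rod-side annular area A_ann = π/4 × (9.21² − 4.07²) = 53.61 in^2
t_ext = A_cap·L/Q = 2.017 s
t_ret = A_ann·L/Q = 1.623 s
t_cycle = t_ext + t_ret

t ≈ 3.64 s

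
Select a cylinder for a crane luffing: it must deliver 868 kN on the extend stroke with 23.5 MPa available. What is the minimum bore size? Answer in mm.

Extension force acts on the full piston face: F = P × (π/4)D².
D = √(4F / (πP)) = √(4 × 868 kN / (π × 23.5 MPa))

D ≈ 217 mm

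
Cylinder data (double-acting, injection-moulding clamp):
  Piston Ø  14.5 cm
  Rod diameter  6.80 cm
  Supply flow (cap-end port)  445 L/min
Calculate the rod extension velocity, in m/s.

Cap-side area A_cap = π/4 × (14.5 cm)² = 165.1 cm^2
v = Q / A

v ≈ 0.449 m/s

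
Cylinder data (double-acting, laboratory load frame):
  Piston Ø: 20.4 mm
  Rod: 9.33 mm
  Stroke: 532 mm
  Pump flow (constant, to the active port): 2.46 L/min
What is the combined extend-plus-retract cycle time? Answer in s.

t ≈ 7.60 s

Cap-side area A_cap = π/4 × (20.4 mm)² = 326.9 mm^2
Rod-side annular area A_ann = π/4 × (20.4² − 9.33²) = 258.5 mm^2
t_ext = A_cap·L/Q = 4.241 s
t_ret = A_ann·L/Q = 3.354 s
t_cycle = t_ext + t_ret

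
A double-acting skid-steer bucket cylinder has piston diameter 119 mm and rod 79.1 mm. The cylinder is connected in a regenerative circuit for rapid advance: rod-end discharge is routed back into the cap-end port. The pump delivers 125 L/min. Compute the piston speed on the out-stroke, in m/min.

In regeneration the rod-end outflow joins the pump flow into the cap end, so the net volume the pump must supply per unit advance equals the rod cross-section area.
Rod cross-section A_rod = π/4 × (79.1 mm)² = 4914 mm^2
v = Q_pump / A_rod

v ≈ 25.4 m/min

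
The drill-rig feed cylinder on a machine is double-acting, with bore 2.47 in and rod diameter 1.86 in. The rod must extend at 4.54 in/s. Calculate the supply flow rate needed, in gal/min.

Cap-side area A_cap = π/4 × (2.47 in)² = 4.792 in^2
Q = A × v

Q ≈ 5.65 gal/min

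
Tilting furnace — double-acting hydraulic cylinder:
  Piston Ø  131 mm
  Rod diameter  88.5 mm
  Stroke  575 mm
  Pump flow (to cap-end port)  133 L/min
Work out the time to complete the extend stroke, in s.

t ≈ 3.50 s

Cap-side area A_cap = π/4 × (131 mm)² = 13480 mm^2
Swept volume V = A × L; t = V / Q = A·L / Q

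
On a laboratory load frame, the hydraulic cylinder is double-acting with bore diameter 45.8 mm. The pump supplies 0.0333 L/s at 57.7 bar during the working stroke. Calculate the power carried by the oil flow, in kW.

W ≈ 0.192 kW

Hydraulic power = P × Q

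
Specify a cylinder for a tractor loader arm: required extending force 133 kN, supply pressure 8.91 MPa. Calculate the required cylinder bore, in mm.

D ≈ 138 mm

Extension force acts on the full piston face: F = P × (π/4)D².
D = √(4F / (πP)) = √(4 × 133 kN / (π × 8.91 MPa))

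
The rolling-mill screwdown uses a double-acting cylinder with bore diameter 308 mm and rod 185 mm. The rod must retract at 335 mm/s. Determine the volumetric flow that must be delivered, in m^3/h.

Rod-side annular area A_ann = π/4 × (308² − 185²) = 47630 mm^2
Q = A × v

Q ≈ 57.4 m^3/h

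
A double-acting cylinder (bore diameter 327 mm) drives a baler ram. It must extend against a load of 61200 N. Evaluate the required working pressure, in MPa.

Cap-side area A_cap = π/4 × (327 mm)² = 83980 mm^2
P = F / A = 61200 N / A

P ≈ 0.729 MPa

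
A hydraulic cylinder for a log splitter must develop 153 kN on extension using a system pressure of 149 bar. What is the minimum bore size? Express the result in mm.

D ≈ 114 mm

Extension force acts on the full piston face: F = P × (π/4)D².
D = √(4F / (πP)) = √(4 × 153 kN / (π × 149 bar))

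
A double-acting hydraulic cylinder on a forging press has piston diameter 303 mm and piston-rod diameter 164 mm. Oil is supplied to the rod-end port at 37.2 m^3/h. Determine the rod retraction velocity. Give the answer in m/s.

Rod-side annular area A_ann = π/4 × (303² − 164²) = 50980 mm^2
Flow into the rod-end port fills the annular volume.
v = Q / A

v ≈ 0.203 m/s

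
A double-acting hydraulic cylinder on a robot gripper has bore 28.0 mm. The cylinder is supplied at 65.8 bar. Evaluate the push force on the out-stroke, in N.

Cap-side area A_cap = π/4 × (28.0 mm)² = 615.8 mm^2
F = P × A_cap = 65.8 bar × A_cap

F ≈ 4050 N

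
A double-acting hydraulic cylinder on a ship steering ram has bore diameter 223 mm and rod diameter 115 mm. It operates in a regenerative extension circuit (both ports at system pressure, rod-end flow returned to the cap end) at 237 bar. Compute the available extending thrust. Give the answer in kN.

F ≈ 246 kN

With equal pressure on both faces, forces on the annular region cancel; the net push is pressure × rod cross-section.
Rod cross-section A_rod = π/4 × (115 mm)² = 10390 mm^2
F = P × A_rod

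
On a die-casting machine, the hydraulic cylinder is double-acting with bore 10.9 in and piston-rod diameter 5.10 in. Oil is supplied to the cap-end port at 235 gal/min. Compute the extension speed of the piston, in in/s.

v ≈ 9.70 in/s

Cap-side area A_cap = π/4 × (10.9 in)² = 93.31 in^2
v = Q / A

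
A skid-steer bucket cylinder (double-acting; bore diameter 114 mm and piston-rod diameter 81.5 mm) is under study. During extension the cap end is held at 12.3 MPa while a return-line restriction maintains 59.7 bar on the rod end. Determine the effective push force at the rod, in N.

Cap-side area A_cap = π/4 × (114 mm)² = 10210 mm^2
Rod-side annular area A_ann = π/4 × (114² − 81.5²) = 4990 mm^2
Net thrust = P_cap·A_cap − P_rod·A_ann = 1.255e5 N − 29790 N

F ≈ 95800 N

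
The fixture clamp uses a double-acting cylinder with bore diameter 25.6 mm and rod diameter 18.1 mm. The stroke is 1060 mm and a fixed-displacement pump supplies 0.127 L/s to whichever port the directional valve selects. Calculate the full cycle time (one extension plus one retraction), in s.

t ≈ 6.44 s

Cap-side area A_cap = π/4 × (25.6 mm)² = 514.7 mm^2
Rod-side annular area A_ann = π/4 × (25.6² − 18.1²) = 257.4 mm^2
t_ext = A_cap·L/Q = 4.296 s
t_ret = A_ann·L/Q = 2.148 s
t_cycle = t_ext + t_ret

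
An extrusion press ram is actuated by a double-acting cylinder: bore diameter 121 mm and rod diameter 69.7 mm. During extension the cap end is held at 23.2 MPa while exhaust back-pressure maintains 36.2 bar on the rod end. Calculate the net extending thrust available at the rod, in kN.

F ≈ 239 kN

Cap-side area A_cap = π/4 × (121 mm)² = 11500 mm^2
Rod-side annular area A_ann = π/4 × (121² − 69.7²) = 7683 mm^2
Net thrust = P_cap·A_cap − P_rod·A_ann = 266.8 kN − 27.81 kN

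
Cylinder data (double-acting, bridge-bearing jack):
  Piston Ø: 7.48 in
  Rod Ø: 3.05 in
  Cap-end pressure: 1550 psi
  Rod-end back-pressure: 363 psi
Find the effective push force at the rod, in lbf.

Cap-side area A_cap = π/4 × (7.48 in)² = 43.94 in^2
Rod-side annular area A_ann = π/4 × (7.48² − 3.05²) = 36.64 in^2
Net thrust = P_cap·A_cap − P_rod·A_ann = 68110 lbf − 13300 lbf

F ≈ 54800 lbf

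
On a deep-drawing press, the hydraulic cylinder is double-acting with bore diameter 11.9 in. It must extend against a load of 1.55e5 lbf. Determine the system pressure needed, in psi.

Cap-side area A_cap = π/4 × (11.9 in)² = 111.2 in^2
P = F / A = 1.55e5 lbf / A

P ≈ 1390 psi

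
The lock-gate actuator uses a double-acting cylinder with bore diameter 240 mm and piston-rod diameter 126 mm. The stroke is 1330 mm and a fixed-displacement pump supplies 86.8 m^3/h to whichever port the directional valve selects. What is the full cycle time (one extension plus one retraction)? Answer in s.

t ≈ 4.30 s

Cap-side area A_cap = π/4 × (240 mm)² = 45240 mm^2
Rod-side annular area A_ann = π/4 × (240² − 126²) = 32770 mm^2
t_ext = A_cap·L/Q = 2.495 s
t_ret = A_ann·L/Q = 1.808 s
t_cycle = t_ext + t_ret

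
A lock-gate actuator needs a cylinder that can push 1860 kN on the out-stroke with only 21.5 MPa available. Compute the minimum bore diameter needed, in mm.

D ≈ 332 mm

Extension force acts on the full piston face: F = P × (π/4)D².
D = √(4F / (πP)) = √(4 × 1860 kN / (π × 21.5 MPa))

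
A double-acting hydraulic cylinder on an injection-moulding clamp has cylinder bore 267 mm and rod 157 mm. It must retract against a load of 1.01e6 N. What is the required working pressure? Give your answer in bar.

P ≈ 276 bar

Rod-side annular area A_ann = π/4 × (267² − 157²) = 36630 mm^2
Retraction: pressure acts on the annular area.
P = F / A = 1.01e6 N / A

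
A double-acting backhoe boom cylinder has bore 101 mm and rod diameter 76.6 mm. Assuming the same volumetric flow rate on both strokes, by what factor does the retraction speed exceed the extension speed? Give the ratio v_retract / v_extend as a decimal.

Cap-side area A_cap = π/4 × (101 mm)² = 8012 mm^2
Rod-side annular area A_ann = π/4 × (101² − 76.6²) = 3403 mm^2
For equal Q, v ∝ 1/A, so v_ret/v_ext = A_cap/A_ann.

v_ret/v_ext ≈ 2.35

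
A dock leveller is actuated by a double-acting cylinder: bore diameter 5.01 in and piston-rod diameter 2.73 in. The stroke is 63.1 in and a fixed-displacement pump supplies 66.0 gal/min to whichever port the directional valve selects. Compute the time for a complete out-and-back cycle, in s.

t ≈ 8.34 s

Cap-side area A_cap = π/4 × (5.01 in)² = 19.71 in^2
Rod-side annular area A_ann = π/4 × (5.01² − 2.73²) = 13.86 in^2
t_ext = A_cap·L/Q = 4.895 s
t_ret = A_ann·L/Q = 3.442 s
t_cycle = t_ext + t_ret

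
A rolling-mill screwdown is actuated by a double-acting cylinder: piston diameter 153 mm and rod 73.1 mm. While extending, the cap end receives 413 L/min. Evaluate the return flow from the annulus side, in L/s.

Cap-side area A_cap = π/4 × (153 mm)² = 18390 mm^2
Rod-side annular area A_ann = π/4 × (153² − 73.1²) = 14190 mm^2
Piston speed v = Q_in/A_cap; rod-end outflow Q_out = v × A_ann = Q_in × A_ann/A_cap.

Q_out ≈ 5.31 L/s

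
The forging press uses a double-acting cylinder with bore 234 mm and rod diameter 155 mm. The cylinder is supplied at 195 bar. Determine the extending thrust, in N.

Cap-side area A_cap = π/4 × (234 mm)² = 43010 mm^2
F = P × A_cap = 195 bar × A_cap

F ≈ 8.39e5 N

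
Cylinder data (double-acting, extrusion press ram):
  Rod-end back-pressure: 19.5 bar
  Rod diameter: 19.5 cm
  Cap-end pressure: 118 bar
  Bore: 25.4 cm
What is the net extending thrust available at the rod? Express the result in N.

F ≈ 5.57e5 N

Cap-side area A_cap = π/4 × (25.4 cm)² = 506.7 cm^2
Rod-side annular area A_ann = π/4 × (25.4² − 19.5²) = 208.1 cm^2
Net thrust = P_cap·A_cap − P_rod·A_ann = 5.979e5 N − 40570 N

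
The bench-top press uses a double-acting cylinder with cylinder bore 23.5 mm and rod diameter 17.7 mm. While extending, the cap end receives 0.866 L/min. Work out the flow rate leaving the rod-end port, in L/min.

Q_out ≈ 0.375 L/min

Cap-side area A_cap = π/4 × (23.5 mm)² = 433.7 mm^2
Rod-side annular area A_ann = π/4 × (23.5² − 17.7²) = 187.7 mm^2
Piston speed v = Q_in/A_cap; rod-end outflow Q_out = v × A_ann = Q_in × A_ann/A_cap.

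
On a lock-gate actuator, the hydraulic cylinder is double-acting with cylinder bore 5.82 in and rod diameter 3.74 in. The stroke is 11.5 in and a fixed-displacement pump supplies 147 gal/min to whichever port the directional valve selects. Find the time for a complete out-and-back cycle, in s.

t ≈ 0.858 s

Cap-side area A_cap = π/4 × (5.82 in)² = 26.60 in^2
Rod-side annular area A_ann = π/4 × (5.82² − 3.74²) = 15.62 in^2
t_ext = A_cap·L/Q = 0.5406 s
t_ret = A_ann·L/Q = 0.3173 s
t_cycle = t_ext + t_ret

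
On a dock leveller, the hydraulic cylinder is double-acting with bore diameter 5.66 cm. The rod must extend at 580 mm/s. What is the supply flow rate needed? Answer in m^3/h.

Q ≈ 5.25 m^3/h

Cap-side area A_cap = π/4 × (5.66 cm)² = 25.16 cm^2
Q = A × v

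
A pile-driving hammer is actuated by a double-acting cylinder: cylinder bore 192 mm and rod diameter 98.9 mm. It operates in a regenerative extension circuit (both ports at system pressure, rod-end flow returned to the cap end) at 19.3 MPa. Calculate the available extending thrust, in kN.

With equal pressure on both faces, forces on the annular region cancel; the net push is pressure × rod cross-section.
Rod cross-section A_rod = π/4 × (98.9 mm)² = 7682 mm^2
F = P × A_rod

F ≈ 148 kN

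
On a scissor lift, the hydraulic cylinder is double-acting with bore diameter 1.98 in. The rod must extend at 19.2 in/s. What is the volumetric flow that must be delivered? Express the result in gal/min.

Q ≈ 15.4 gal/min

Cap-side area A_cap = π/4 × (1.98 in)² = 3.079 in^2
Q = A × v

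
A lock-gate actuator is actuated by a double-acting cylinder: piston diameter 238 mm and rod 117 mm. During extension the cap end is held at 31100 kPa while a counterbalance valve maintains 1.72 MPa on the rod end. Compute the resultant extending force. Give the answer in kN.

F ≈ 1330 kN

Cap-side area A_cap = π/4 × (238 mm)² = 44490 mm^2
Rod-side annular area A_ann = π/4 × (238² − 117²) = 33740 mm^2
Net thrust = P_cap·A_cap − P_rod·A_ann = 1384 kN − 58.03 kN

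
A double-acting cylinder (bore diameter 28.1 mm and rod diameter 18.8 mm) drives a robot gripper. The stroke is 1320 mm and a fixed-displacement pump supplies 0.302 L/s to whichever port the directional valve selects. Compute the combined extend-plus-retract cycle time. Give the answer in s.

Cap-side area A_cap = π/4 × (28.1 mm)² = 620.2 mm^2
Rod-side annular area A_ann = π/4 × (28.1² − 18.8²) = 342.6 mm^2
t_ext = A_cap·L/Q = 2.711 s
t_ret = A_ann·L/Q = 1.497 s
t_cycle = t_ext + t_ret

t ≈ 4.21 s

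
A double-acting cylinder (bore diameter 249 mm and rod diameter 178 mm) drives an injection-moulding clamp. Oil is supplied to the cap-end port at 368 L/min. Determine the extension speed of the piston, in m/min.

Cap-side area A_cap = π/4 × (249 mm)² = 48700 mm^2
v = Q / A

v ≈ 7.56 m/min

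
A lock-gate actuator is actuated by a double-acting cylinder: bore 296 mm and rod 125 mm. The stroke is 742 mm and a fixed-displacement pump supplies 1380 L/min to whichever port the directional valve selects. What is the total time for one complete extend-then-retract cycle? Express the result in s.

t ≈ 4.04 s

Cap-side area A_cap = π/4 × (296 mm)² = 68810 mm^2
Rod-side annular area A_ann = π/4 × (296² − 125²) = 56540 mm^2
t_ext = A_cap·L/Q = 2.220 s
t_ret = A_ann·L/Q = 1.824 s
t_cycle = t_ext + t_ret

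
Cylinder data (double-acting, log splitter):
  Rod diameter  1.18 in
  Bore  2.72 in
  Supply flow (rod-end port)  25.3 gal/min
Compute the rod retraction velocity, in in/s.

v ≈ 20.6 in/s

Rod-side annular area A_ann = π/4 × (2.72² − 1.18²) = 4.717 in^2
Flow into the rod-end port fills the annular volume.
v = Q / A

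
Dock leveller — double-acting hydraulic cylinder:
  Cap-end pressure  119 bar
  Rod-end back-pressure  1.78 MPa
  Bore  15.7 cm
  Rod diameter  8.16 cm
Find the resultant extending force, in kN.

Cap-side area A_cap = π/4 × (15.7 cm)² = 193.6 cm^2
Rod-side annular area A_ann = π/4 × (15.7² − 8.16²) = 141.3 cm^2
Net thrust = P_cap·A_cap − P_rod·A_ann = 230.4 kN − 25.15 kN

F ≈ 205 kN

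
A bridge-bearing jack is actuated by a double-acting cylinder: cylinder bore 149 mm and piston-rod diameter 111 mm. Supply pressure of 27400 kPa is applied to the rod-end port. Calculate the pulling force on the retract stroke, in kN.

F ≈ 213 kN

Rod-side annular area A_ann = π/4 × (149² − 111²) = 7760 mm^2
On retraction the pressure acts on the annular area (bore minus rod).
F = P × A_ann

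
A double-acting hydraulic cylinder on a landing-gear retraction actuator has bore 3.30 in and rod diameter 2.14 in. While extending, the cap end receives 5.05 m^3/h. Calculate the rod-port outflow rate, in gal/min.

Cap-side area A_cap = π/4 × (3.30 in)² = 8.553 in^2
Rod-side annular area A_ann = π/4 × (3.30² − 2.14²) = 4.956 in^2
Piston speed v = Q_in/A_cap; rod-end outflow Q_out = v × A_ann = Q_in × A_ann/A_cap.

Q_out ≈ 12.9 gal/min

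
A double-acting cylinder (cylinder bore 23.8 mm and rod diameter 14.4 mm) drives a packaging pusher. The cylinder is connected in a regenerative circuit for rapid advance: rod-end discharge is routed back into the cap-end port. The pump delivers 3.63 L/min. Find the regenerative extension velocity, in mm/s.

v ≈ 371 mm/s

In regeneration the rod-end outflow joins the pump flow into the cap end, so the net volume the pump must supply per unit advance equals the rod cross-section area.
Rod cross-section A_rod = π/4 × (14.4 mm)² = 162.9 mm^2
v = Q_pump / A_rod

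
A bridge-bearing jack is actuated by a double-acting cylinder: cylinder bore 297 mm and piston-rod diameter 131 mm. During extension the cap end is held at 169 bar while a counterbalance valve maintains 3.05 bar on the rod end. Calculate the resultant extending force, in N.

F ≈ 1.15e6 N

Cap-side area A_cap = π/4 × (297 mm)² = 69280 mm^2
Rod-side annular area A_ann = π/4 × (297² − 131²) = 55800 mm^2
Net thrust = P_cap·A_cap − P_rod·A_ann = 1.171e6 N − 17020 N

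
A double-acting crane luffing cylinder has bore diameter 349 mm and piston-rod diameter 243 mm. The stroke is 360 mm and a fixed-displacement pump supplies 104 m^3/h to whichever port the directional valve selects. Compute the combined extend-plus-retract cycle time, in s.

t ≈ 1.81 s

Cap-side area A_cap = π/4 × (349 mm)² = 95660 mm^2
Rod-side annular area A_ann = π/4 × (349² − 243²) = 49290 mm^2
t_ext = A_cap·L/Q = 1.192 s
t_ret = A_ann·L/Q = 0.6142 s
t_cycle = t_ext + t_ret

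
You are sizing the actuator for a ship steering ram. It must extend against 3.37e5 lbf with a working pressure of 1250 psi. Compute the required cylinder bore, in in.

D ≈ 18.5 in

Extension force acts on the full piston face: F = P × (π/4)D².
D = √(4F / (πP)) = √(4 × 3.37e5 lbf / (π × 1250 psi))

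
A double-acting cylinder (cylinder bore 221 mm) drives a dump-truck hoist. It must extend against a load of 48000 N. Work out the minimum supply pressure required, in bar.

Cap-side area A_cap = π/4 × (221 mm)² = 38360 mm^2
P = F / A = 48000 N / A

P ≈ 12.5 bar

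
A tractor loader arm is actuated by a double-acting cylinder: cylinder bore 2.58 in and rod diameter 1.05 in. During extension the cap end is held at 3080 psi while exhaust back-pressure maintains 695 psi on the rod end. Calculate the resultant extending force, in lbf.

F ≈ 13100 lbf

Cap-side area A_cap = π/4 × (2.58 in)² = 5.228 in^2
Rod-side annular area A_ann = π/4 × (2.58² − 1.05²) = 4.362 in^2
Net thrust = P_cap·A_cap − P_rod·A_ann = 16100 lbf − 3032 lbf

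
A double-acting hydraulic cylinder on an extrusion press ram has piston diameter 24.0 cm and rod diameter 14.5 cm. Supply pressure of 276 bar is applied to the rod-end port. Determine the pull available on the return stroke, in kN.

F ≈ 793 kN

Rod-side annular area A_ann = π/4 × (24.0² − 14.5²) = 287.3 cm^2
On retraction the pressure acts on the annular area (bore minus rod).
F = P × A_ann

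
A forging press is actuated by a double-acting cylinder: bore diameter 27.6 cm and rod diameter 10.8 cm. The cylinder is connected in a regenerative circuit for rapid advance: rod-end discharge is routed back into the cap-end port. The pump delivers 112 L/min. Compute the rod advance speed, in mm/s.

v ≈ 204 mm/s

In regeneration the rod-end outflow joins the pump flow into the cap end, so the net volume the pump must supply per unit advance equals the rod cross-section area.
Rod cross-section A_rod = π/4 × (10.8 cm)² = 91.61 cm^2
v = Q_pump / A_rod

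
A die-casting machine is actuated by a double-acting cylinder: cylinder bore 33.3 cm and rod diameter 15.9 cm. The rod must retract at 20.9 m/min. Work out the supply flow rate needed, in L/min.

Rod-side annular area A_ann = π/4 × (33.3² − 15.9²) = 672.4 cm^2
Q = A × v

Q ≈ 1410 L/min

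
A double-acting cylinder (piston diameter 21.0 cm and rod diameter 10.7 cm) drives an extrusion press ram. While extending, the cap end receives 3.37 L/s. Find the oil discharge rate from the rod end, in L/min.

Cap-side area A_cap = π/4 × (21.0 cm)² = 346.4 cm^2
Rod-side annular area A_ann = π/4 × (21.0² − 10.7²) = 256.4 cm^2
Piston speed v = Q_in/A_cap; rod-end outflow Q_out = v × A_ann = Q_in × A_ann/A_cap.

Q_out ≈ 150 L/min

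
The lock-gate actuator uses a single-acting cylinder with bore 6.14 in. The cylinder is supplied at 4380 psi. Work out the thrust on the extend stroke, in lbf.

Cap-side area A_cap = π/4 × (6.14 in)² = 29.61 in^2
F = P × A_cap = 4380 psi × A_cap

F ≈ 1.30e5 lbf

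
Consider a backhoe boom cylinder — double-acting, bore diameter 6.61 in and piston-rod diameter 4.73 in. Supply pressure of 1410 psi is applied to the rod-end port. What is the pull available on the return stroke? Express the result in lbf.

Rod-side annular area A_ann = π/4 × (6.61² − 4.73²) = 16.74 in^2
On retraction the pressure acts on the annular area (bore minus rod).
F = P × A_ann

F ≈ 23600 lbf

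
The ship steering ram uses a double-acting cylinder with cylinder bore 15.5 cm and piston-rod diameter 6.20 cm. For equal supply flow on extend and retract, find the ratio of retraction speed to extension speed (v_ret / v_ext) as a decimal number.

v_ret/v_ext ≈ 1.19

Cap-side area A_cap = π/4 × (15.5 cm)² = 188.7 cm^2
Rod-side annular area A_ann = π/4 × (15.5² − 6.20²) = 158.5 cm^2
For equal Q, v ∝ 1/A, so v_ret/v_ext = A_cap/A_ann.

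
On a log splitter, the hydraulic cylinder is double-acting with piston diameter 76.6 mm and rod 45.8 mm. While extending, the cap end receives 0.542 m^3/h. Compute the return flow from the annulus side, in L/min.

Cap-side area A_cap = π/4 × (76.6 mm)² = 4608 mm^2
Rod-side annular area A_ann = π/4 × (76.6² − 45.8²) = 2961 mm^2
Piston speed v = Q_in/A_cap; rod-end outflow Q_out = v × A_ann = Q_in × A_ann/A_cap.

Q_out ≈ 5.80 L/min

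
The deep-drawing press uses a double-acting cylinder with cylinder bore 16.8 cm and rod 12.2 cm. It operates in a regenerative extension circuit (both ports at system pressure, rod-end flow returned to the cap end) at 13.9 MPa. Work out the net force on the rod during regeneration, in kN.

F ≈ 162 kN

With equal pressure on both faces, forces on the annular region cancel; the net push is pressure × rod cross-section.
Rod cross-section A_rod = π/4 × (12.2 cm)² = 116.9 cm^2
F = P × A_rod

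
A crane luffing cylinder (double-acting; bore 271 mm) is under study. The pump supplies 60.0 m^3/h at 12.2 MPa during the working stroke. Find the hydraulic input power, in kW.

W ≈ 203 kW

Hydraulic power = P × Q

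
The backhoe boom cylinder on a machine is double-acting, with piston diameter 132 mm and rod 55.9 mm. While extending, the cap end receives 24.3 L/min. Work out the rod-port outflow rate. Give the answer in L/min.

Cap-side area A_cap = π/4 × (132 mm)² = 13680 mm^2
Rod-side annular area A_ann = π/4 × (132² − 55.9²) = 11230 mm^2
Piston speed v = Q_in/A_cap; rod-end outflow Q_out = v × A_ann = Q_in × A_ann/A_cap.

Q_out ≈ 19.9 L/min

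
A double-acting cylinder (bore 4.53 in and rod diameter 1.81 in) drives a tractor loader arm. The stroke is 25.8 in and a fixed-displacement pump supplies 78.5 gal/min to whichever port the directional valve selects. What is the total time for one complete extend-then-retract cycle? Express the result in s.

t ≈ 2.53 s

Cap-side area A_cap = π/4 × (4.53 in)² = 16.12 in^2
Rod-side annular area A_ann = π/4 × (4.53² − 1.81²) = 13.54 in^2
t_ext = A_cap·L/Q = 1.376 s
t_ret = A_ann·L/Q = 1.156 s
t_cycle = t_ext + t_ret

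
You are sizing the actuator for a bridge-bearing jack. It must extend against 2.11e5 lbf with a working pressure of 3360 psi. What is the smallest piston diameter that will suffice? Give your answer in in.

Extension force acts on the full piston face: F = P × (π/4)D².
D = √(4F / (πP)) = √(4 × 2.11e5 lbf / (π × 3360 psi))

D ≈ 8.94 in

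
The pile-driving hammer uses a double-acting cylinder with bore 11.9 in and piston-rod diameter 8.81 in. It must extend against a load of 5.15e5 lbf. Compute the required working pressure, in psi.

P ≈ 4630 psi

Cap-side area A_cap = π/4 × (11.9 in)² = 111.2 in^2
P = F / A = 5.15e5 lbf / A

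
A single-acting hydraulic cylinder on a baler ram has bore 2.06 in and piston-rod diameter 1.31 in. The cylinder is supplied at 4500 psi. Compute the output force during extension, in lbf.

Cap-side area A_cap = π/4 × (2.06 in)² = 3.333 in^2
F = P × A_cap = 4500 psi × A_cap

F ≈ 15000 lbf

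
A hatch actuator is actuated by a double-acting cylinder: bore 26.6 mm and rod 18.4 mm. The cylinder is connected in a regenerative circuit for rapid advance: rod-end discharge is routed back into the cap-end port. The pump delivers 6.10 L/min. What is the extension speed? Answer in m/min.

In regeneration the rod-end outflow joins the pump flow into the cap end, so the net volume the pump must supply per unit advance equals the rod cross-section area.
Rod cross-section A_rod = π/4 × (18.4 mm)² = 265.9 mm^2
v = Q_pump / A_rod

v ≈ 22.9 m/min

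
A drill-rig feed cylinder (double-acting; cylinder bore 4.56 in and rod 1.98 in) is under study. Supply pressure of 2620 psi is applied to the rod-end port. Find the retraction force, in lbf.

Rod-side annular area A_ann = π/4 × (4.56² − 1.98²) = 13.25 in^2
On retraction the pressure acts on the annular area (bore minus rod).
F = P × A_ann

F ≈ 34700 lbf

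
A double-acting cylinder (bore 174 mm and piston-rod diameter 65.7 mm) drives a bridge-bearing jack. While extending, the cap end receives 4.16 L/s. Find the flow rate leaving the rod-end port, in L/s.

Q_out ≈ 3.57 L/s

Cap-side area A_cap = π/4 × (174 mm)² = 23780 mm^2
Rod-side annular area A_ann = π/4 × (174² − 65.7²) = 20390 mm^2
Piston speed v = Q_in/A_cap; rod-end outflow Q_out = v × A_ann = Q_in × A_ann/A_cap.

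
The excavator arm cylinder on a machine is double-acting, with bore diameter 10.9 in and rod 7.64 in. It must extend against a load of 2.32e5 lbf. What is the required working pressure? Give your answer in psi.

P ≈ 2490 psi

Cap-side area A_cap = π/4 × (10.9 in)² = 93.31 in^2
P = F / A = 2.32e5 lbf / A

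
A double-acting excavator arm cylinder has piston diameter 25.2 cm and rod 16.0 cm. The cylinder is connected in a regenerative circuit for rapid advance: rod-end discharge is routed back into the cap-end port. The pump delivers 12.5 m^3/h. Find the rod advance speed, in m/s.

In regeneration the rod-end outflow joins the pump flow into the cap end, so the net volume the pump must supply per unit advance equals the rod cross-section area.
Rod cross-section A_rod = π/4 × (16.0 cm)² = 201.1 cm^2
v = Q_pump / A_rod

v ≈ 0.173 m/s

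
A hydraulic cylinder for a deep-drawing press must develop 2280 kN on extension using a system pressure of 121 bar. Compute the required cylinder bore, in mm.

Extension force acts on the full piston face: F = P × (π/4)D².
D = √(4F / (πP)) = √(4 × 2280 kN / (π × 121 bar))

D ≈ 490 mm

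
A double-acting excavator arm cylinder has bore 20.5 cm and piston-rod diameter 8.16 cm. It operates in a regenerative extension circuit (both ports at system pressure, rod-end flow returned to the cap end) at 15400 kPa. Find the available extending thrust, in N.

With equal pressure on both faces, forces on the annular region cancel; the net push is pressure × rod cross-section.
Rod cross-section A_rod = π/4 × (8.16 cm)² = 52.30 cm^2
F = P × A_rod

F ≈ 80500 N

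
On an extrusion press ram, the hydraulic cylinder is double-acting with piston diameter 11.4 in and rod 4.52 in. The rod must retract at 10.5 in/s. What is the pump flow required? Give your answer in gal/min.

Rod-side annular area A_ann = π/4 × (11.4² − 4.52²) = 86.02 in^2
Q = A × v

Q ≈ 235 gal/min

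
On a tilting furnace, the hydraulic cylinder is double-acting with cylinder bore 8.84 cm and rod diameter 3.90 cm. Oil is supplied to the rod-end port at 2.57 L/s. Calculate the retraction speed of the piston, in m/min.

v ≈ 31.2 m/min

Rod-side annular area A_ann = π/4 × (8.84² − 3.90²) = 49.43 cm^2
Flow into the rod-end port fills the annular volume.
v = Q / A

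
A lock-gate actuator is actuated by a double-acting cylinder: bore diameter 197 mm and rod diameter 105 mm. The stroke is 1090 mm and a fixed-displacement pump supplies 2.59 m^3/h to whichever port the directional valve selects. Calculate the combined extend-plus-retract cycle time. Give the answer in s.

t ≈ 79.2 s

Cap-side area A_cap = π/4 × (197 mm)² = 30480 mm^2
Rod-side annular area A_ann = π/4 × (197² − 105²) = 21820 mm^2
t_ext = A_cap·L/Q = 46.18 s
t_ret = A_ann·L/Q = 33.06 s
t_cycle = t_ext + t_ret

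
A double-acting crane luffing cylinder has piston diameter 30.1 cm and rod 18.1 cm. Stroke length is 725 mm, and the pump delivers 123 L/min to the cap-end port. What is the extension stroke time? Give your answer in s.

t ≈ 25.2 s

Cap-side area A_cap = π/4 × (30.1 cm)² = 711.6 cm^2
Swept volume V = A × L; t = V / Q = A·L / Q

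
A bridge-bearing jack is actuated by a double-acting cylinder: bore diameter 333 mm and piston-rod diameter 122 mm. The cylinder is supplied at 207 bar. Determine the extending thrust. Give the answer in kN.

Cap-side area A_cap = π/4 × (333 mm)² = 87090 mm^2
F = P × A_cap = 207 bar × A_cap

F ≈ 1800 kN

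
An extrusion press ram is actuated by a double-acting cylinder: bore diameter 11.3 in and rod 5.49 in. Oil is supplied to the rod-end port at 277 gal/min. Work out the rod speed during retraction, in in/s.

v ≈ 13.9 in/s

Rod-side annular area A_ann = π/4 × (11.3² − 5.49²) = 76.62 in^2
Flow into the rod-end port fills the annular volume.
v = Q / A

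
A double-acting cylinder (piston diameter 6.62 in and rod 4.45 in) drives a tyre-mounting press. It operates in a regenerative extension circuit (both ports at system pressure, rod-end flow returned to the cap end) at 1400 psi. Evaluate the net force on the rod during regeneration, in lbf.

F ≈ 21800 lbf

With equal pressure on both faces, forces on the annular region cancel; the net push is pressure × rod cross-section.
Rod cross-section A_rod = π/4 × (4.45 in)² = 15.55 in^2
F = P × A_rod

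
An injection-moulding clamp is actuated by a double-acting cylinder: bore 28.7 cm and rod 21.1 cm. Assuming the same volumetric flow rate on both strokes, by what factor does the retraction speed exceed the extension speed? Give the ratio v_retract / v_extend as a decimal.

v_ret/v_ext ≈ 2.18

Cap-side area A_cap = π/4 × (28.7 cm)² = 646.9 cm^2
Rod-side annular area A_ann = π/4 × (28.7² − 21.1²) = 297.3 cm^2
For equal Q, v ∝ 1/A, so v_ret/v_ext = A_cap/A_ann.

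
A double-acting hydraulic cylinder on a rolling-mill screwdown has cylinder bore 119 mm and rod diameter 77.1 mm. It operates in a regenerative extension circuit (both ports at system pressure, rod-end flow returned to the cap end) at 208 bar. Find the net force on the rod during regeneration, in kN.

F ≈ 97.1 kN

With equal pressure on both faces, forces on the annular region cancel; the net push is pressure × rod cross-section.
Rod cross-section A_rod = π/4 × (77.1 mm)² = 4669 mm^2
F = P × A_rod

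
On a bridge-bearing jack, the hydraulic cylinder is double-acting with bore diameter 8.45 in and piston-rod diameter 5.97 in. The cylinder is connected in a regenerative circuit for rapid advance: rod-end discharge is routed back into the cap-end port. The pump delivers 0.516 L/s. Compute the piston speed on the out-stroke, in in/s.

In regeneration the rod-end outflow joins the pump flow into the cap end, so the net volume the pump must supply per unit advance equals the rod cross-section area.
Rod cross-section A_rod = π/4 × (5.97 in)² = 27.99 in^2
v = Q_pump / A_rod

v ≈ 1.12 in/s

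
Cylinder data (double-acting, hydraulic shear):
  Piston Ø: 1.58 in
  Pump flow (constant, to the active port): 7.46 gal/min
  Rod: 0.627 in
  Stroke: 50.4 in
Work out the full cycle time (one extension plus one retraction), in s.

Cap-side area A_cap = π/4 × (1.58 in)² = 1.961 in^2
Rod-side annular area A_ann = π/4 × (1.58² − 0.627²) = 1.652 in^2
t_ext = A_cap·L/Q = 3.441 s
t_ret = A_ann·L/Q = 2.899 s
t_cycle = t_ext + t_ret

t ≈ 6.34 s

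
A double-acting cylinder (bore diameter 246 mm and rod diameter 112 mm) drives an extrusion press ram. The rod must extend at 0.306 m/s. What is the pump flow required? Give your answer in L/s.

Q ≈ 14.5 L/s

Cap-side area A_cap = π/4 × (246 mm)² = 47530 mm^2
Q = A × v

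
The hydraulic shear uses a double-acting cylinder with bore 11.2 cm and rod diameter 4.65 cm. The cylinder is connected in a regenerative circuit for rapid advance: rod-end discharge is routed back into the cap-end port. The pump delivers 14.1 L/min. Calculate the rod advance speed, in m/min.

In regeneration the rod-end outflow joins the pump flow into the cap end, so the net volume the pump must supply per unit advance equals the rod cross-section area.
Rod cross-section A_rod = π/4 × (4.65 cm)² = 16.98 cm^2
v = Q_pump / A_rod

v ≈ 8.30 m/min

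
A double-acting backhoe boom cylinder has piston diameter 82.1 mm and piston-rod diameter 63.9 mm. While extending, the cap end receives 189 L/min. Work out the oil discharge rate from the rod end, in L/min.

Cap-side area A_cap = π/4 × (82.1 mm)² = 5294 mm^2
Rod-side annular area A_ann = π/4 × (82.1² − 63.9²) = 2087 mm^2
Piston speed v = Q_in/A_cap; rod-end outflow Q_out = v × A_ann = Q_in × A_ann/A_cap.

Q_out ≈ 74.5 L/min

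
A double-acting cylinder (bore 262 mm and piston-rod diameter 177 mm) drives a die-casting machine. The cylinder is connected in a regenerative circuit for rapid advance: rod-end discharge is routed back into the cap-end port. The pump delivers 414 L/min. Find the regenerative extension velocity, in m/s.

In regeneration the rod-end outflow joins the pump flow into the cap end, so the net volume the pump must supply per unit advance equals the rod cross-section area.
Rod cross-section A_rod = π/4 × (177 mm)² = 24610 mm^2
v = Q_pump / A_rod

v ≈ 0.280 m/s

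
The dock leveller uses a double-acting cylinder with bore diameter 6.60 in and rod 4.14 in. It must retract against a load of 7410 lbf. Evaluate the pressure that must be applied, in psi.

P ≈ 357 psi

Rod-side annular area A_ann = π/4 × (6.60² − 4.14²) = 20.75 in^2
Retraction: pressure acts on the annular area.
P = F / A = 7410 lbf / A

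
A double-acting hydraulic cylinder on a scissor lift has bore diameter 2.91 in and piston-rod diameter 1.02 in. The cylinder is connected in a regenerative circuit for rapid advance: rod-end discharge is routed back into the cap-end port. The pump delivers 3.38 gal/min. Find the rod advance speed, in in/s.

v ≈ 15.9 in/s

In regeneration the rod-end outflow joins the pump flow into the cap end, so the net volume the pump must supply per unit advance equals the rod cross-section area.
Rod cross-section A_rod = π/4 × (1.02 in)² = 0.8171 in^2
v = Q_pump / A_rod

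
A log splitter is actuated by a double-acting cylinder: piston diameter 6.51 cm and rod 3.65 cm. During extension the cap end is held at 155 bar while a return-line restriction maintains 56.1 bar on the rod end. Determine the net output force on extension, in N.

F ≈ 38800 N

Cap-side area A_cap = π/4 × (6.51 cm)² = 33.29 cm^2
Rod-side annular area A_ann = π/4 × (6.51² − 3.65²) = 22.82 cm^2
Net thrust = P_cap·A_cap − P_rod·A_ann = 51590 N − 12800 N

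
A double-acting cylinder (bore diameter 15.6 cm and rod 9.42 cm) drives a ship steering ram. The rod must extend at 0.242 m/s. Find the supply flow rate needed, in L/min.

Q ≈ 278 L/min

Cap-side area A_cap = π/4 × (15.6 cm)² = 191.1 cm^2
Q = A × v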